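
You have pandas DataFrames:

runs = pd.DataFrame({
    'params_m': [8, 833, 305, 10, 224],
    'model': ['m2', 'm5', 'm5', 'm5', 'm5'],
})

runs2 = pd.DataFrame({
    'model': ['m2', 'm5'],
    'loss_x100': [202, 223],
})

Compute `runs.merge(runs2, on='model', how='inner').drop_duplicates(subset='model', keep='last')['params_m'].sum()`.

merge on 'model' (how='inner') → 5 rows:
   params_m model  loss_x100
0         8    m2        202
1       833    m5        223
2       305    m5        223
3        10    m5        223
4       224    m5        223
drop duplicate model (keep=last):
   params_m model  loss_x100
0         8    m2        202
4       224    m5        223
So sum() = 232.

232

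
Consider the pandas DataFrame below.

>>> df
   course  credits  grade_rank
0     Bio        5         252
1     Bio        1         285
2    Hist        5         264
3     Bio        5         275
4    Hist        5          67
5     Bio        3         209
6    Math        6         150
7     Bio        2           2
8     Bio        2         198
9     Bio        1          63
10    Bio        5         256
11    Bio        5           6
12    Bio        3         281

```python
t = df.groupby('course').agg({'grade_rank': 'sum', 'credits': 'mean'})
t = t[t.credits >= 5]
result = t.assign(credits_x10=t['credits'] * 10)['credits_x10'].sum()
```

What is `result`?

110.0

group by course: sum(grade_rank), mean(credits):
        grade_rank  credits
course                     
Bio           1827      3.2
Hist           331      5.0
Math           150      6.0
filter rows where credits >= 5:
        grade_rank  credits
course                     
Hist           331      5.0
Math           150      6.0
add column credits_x10 = t['credits'] * 10:
        grade_rank  credits  credits_x10
course                                  
Hist           331      5.0         50.0
Math           150      6.0         60.0
Reading off the sum of column 'credits_x10', we get 110.0.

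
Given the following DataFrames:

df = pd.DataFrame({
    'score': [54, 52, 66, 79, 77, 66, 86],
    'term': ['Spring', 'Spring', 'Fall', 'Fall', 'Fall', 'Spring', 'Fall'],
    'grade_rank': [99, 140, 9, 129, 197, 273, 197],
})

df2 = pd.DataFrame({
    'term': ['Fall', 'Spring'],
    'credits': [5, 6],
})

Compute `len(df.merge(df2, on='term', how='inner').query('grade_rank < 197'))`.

merge on 'term' (how='inner') → 7 rows:
   score    term  grade_rank  credits
0     54  Spring          99        6
1     52  Spring         140        6
2     66    Fall           9        5
3     79    Fall         129        5
4     77    Fall         197        5
5     66  Spring         273        6
6     86    Fall         197        5
filter rows where grade_rank < 197:
   score    term  grade_rank  credits
0     54  Spring          99        6
1     52  Spring         140        6
2     66    Fall           9        5
3     79    Fall         129        5
Reading off the number of rows, we get 4.

4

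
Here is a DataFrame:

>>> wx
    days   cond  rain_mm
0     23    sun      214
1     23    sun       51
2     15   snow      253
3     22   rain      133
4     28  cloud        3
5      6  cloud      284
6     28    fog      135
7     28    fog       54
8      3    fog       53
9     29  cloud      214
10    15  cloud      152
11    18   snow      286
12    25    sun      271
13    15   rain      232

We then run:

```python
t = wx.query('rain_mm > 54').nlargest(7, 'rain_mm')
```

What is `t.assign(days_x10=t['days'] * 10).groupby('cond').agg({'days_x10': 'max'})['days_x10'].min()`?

filter rows where rain_mm > 54:
    days   cond  rain_mm
0     23    sun      214
2     15   snow      253
3     22   rain      133
5      6  cloud      284
6     28    fog      135
9     29  cloud      214
10    15  cloud      152
11    18   snow      286
12    25    sun      271
13    15   rain      232
take 7 rows with largest rain_mm:
    days   cond  rain_mm
11    18   snow      286
5      6  cloud      284
12    25    sun      271
2     15   snow      253
13    15   rain      232
0     23    sun      214
9     29  cloud      214
add column days_x10 = t['days'] * 10:
    days   cond  rain_mm  days_x10
11    18   snow      286       180
5      6  cloud      284        60
12    25    sun      271       250
2     15   snow      253       150
13    15   rain      232       150
0     23    sun      214       230
9     29  cloud      214       290
group by cond, max of days_x10:
       days_x10
cond           
cloud       290
rain        150
snow        180
sun         250
Taking the min of column 'days_x10' gives 150.

150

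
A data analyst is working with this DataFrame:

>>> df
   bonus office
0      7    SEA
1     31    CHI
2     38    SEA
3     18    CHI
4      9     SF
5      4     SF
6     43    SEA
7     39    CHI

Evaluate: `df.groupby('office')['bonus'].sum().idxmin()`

SF

group by office, sum of bonus:
office
CHI    88
SEA    88
SF     13
Name: bonus, dtype: int64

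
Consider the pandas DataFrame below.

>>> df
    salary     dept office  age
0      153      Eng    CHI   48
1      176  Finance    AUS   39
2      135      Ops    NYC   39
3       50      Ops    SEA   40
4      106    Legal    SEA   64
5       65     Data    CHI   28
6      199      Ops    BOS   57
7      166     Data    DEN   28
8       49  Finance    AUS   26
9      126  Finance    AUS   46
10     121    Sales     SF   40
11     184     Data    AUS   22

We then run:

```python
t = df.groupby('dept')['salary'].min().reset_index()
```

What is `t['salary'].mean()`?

group by dept, min of salary:
dept
Data        65
Eng        153
Finance     49
Legal      106
Ops         50
Sales      121
Name: salary, dtype: int64
reset_index():
      dept  salary
0     Data      65
1      Eng     153
2  Finance      49
3    Legal     106
4      Ops      50
5    Sales     121
Finally, mean of column 'salary' = 90.6666666667.

90.6666666667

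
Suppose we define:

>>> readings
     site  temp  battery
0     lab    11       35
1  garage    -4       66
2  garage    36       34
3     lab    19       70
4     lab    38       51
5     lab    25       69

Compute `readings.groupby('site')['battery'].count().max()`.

group by site, count of battery:
site
garage    2
lab       4
Name: battery, dtype: int64
The max of the resulting series is 4.

4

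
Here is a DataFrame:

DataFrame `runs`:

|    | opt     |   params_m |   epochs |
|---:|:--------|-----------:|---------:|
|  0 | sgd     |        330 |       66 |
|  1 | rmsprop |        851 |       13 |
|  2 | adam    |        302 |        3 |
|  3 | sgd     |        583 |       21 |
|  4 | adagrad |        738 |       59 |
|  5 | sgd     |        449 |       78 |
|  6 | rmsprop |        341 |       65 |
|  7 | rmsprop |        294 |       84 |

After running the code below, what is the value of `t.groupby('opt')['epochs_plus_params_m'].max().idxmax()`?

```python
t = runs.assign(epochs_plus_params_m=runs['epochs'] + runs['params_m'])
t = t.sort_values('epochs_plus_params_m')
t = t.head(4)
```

rmsprop

add column epochs_plus_params_m = runs['epochs'] + runs['params_m']:
       opt  params_m  epochs  epochs_plus_params_m
0      sgd       330      66                   396
1  rmsprop       851      13                   864
2     adam       302       3                   305
3      sgd       583      21                   604
4  adagrad       738      59                   797
5      sgd       449      78                   527
6  rmsprop       341      65                   406
7  rmsprop       294      84                   378
sort by epochs_plus_params_m:
       opt  params_m  epochs  epochs_plus_params_m
2     adam       302       3                   305
7  rmsprop       294      84                   378
0      sgd       330      66                   396
6  rmsprop       341      65                   406
5      sgd       449      78                   527
3      sgd       583      21                   604
4  adagrad       738      59                   797
1  rmsprop       851      13                   864
take first 4 rows:
       opt  params_m  epochs  epochs_plus_params_m
2     adam       302       3                   305
7  rmsprop       294      84                   378
0      sgd       330      66                   396
6  rmsprop       341      65                   406
group by opt, max of epochs_plus_params_m:
opt
adam       305
rmsprop    406
sgd        396
Name: epochs_plus_params_m, dtype: int64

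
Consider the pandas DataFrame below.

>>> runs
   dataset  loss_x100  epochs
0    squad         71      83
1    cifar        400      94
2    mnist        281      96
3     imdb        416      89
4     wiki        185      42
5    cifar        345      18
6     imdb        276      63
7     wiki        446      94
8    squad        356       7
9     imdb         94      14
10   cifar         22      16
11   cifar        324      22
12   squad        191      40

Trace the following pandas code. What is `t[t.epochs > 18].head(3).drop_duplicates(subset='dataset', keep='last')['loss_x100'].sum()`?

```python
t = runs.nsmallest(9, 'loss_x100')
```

take 9 rows with smallest loss_x100:
   dataset  loss_x100  epochs
10   cifar         22      16
0    squad         71      83
9     imdb         94      14
4     wiki        185      42
12   squad        191      40
6     imdb        276      63
2    mnist        281      96
11   cifar        324      22
5    cifar        345      18
filter rows where epochs > 18:
   dataset  loss_x100  epochs
0    squad         71      83
4     wiki        185      42
12   squad        191      40
6     imdb        276      63
2    mnist        281      96
11   cifar        324      22
take first 3 rows:
   dataset  loss_x100  epochs
0    squad         71      83
4     wiki        185      42
12   squad        191      40
drop duplicate dataset (keep=last):
   dataset  loss_x100  epochs
4     wiki        185      42
12   squad        191      40
Then the sum of column 'loss_x100': 376

376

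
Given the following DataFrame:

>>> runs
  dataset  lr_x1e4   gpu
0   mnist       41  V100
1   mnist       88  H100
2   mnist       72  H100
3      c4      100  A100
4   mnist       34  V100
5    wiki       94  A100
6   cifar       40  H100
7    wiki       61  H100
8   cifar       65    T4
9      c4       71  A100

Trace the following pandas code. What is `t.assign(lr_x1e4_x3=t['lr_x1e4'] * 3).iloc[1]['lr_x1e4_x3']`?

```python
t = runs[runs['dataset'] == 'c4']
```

213

filter rows where dataset == 'c4':
  dataset  lr_x1e4   gpu
3      c4      100  A100
9      c4       71  A100
add column lr_x1e4_x3 = t['lr_x1e4'] * 3:
  dataset  lr_x1e4   gpu  lr_x1e4_x3
3      c4      100  A100         300
9      c4       71  A100         213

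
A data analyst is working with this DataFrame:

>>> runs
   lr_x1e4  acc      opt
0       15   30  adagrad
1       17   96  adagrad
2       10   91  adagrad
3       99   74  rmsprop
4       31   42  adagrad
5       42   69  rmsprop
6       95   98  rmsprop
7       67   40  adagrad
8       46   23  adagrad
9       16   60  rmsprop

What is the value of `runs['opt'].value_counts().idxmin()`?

value_counts of opt:
opt
adagrad    6
rmsprop    4
Name: count, dtype: int64
label with the smallest value → rmsprop

rmsprop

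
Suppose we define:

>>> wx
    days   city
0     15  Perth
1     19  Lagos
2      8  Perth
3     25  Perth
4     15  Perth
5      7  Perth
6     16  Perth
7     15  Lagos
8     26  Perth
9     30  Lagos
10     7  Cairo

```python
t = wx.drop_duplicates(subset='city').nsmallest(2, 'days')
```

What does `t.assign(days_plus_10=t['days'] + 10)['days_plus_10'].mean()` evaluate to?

21.0

drop duplicate city (keep=first):
    days   city
0     15  Perth
1     19  Lagos
10     7  Cairo
take 2 rows with smallest days:
    days   city
10     7  Cairo
0     15  Perth
add column days_plus_10 = t['days'] + 10:
    days   city  days_plus_10
10     7  Cairo            17
0     15  Perth            25
Reading off the mean of column 'days_plus_10', we get 21.0.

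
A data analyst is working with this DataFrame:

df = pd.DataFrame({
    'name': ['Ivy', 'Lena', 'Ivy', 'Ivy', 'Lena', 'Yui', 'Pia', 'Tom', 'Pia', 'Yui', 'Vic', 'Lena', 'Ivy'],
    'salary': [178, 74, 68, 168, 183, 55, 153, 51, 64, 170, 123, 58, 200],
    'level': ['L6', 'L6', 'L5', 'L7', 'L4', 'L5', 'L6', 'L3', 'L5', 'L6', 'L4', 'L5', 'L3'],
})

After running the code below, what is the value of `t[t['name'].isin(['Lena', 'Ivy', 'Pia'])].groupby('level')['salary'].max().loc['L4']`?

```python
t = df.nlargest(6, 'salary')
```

183

take 6 rows with largest salary:
    name  salary level
12   Ivy     200    L3
4   Lena     183    L4
0    Ivy     178    L6
9    Yui     170    L6
3    Ivy     168    L7
6    Pia     153    L6
filter rows where name in ['Lena', 'Ivy', 'Pia']:
    name  salary level
12   Ivy     200    L3
4   Lena     183    L4
0    Ivy     178    L6
3    Ivy     168    L7
6    Pia     153    L6
group by level, max of salary:
level
L3    200
L4    183
L6    178
L7    168
Name: salary, dtype: int64
value at index 'L4' → 183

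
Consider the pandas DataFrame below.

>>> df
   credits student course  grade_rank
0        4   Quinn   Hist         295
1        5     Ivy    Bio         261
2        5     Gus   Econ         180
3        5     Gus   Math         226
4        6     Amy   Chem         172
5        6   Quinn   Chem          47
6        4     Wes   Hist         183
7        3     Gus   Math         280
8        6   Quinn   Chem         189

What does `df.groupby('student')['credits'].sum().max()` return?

group by student, sum of credits:
student
Amy       6
Gus      13
Ivy       5
Quinn    16
Wes       4
Name: credits, dtype: int64
Finally, max of the resulting series = 16.

16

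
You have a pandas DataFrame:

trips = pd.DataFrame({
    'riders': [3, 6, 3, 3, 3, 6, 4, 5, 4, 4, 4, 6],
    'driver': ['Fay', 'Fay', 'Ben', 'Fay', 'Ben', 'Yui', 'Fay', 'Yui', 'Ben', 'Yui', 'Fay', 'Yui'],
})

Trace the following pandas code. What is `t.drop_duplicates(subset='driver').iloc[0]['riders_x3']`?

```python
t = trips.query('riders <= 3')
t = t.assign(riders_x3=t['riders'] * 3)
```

9

filter rows where riders <= 3:
   riders driver
0       3    Fay
2       3    Ben
3       3    Fay
4       3    Ben
add column riders_x3 = t['riders'] * 3:
   riders driver  riders_x3
0       3    Fay          9
2       3    Ben          9
3       3    Fay          9
4       3    Ben          9
drop duplicate driver (keep=first):
   riders driver  riders_x3
0       3    Fay          9
2       3    Ben          9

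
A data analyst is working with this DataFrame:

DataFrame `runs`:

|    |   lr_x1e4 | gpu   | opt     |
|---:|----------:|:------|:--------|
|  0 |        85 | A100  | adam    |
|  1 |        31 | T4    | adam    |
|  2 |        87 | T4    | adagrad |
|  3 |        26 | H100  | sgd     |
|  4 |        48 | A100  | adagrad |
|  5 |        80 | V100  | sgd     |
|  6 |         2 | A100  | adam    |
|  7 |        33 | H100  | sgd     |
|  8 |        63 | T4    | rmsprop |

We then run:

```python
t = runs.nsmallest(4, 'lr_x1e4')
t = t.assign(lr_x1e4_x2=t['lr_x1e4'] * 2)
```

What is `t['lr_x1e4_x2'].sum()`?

take 4 rows with smallest lr_x1e4:
   lr_x1e4   gpu   opt
6        2  A100  adam
3       26  H100   sgd
1       31    T4  adam
7       33  H100   sgd
add column lr_x1e4_x2 = t['lr_x1e4'] * 2:
   lr_x1e4   gpu   opt  lr_x1e4_x2
6        2  A100  adam           4
3       26  H100   sgd          52
1       31    T4  adam          62
7       33  H100   sgd          66

184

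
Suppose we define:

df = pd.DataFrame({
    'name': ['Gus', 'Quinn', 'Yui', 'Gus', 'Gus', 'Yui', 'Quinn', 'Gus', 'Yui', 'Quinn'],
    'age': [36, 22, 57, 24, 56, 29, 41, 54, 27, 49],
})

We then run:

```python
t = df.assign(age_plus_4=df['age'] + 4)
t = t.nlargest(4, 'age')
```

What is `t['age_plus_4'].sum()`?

232

add column age_plus_4 = df['age'] + 4:
    name  age  age_plus_4
0    Gus   36          40
1  Quinn   22          26
2    Yui   57          61
3    Gus   24          28
4    Gus   56          60
5    Yui   29          33
6  Quinn   41          45
7    Gus   54          58
8    Yui   27          31
9  Quinn   49          53
take 4 rows with largest age:
    name  age  age_plus_4
2    Yui   57          61
4    Gus   56          60
7    Gus   54          58
9  Quinn   49          53
Reading off the sum of column 'age_plus_4', we get 232.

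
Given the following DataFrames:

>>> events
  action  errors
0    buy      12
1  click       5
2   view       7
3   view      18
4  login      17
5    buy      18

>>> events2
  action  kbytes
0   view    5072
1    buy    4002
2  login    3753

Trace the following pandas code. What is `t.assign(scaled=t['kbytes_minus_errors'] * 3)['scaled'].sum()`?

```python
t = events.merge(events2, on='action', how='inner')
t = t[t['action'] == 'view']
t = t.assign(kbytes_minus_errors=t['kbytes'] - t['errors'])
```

merge on 'action' (how='inner') → 5 rows:
  action  errors  kbytes
0    buy      12    4002
1   view       7    5072
2   view      18    5072
3  login      17    3753
4    buy      18    4002
filter rows where action == 'view':
  action  errors  kbytes
1   view       7    5072
2   view      18    5072
add column kbytes_minus_errors = t['kbytes'] - t['errors']:
  action  errors  kbytes  kbytes_minus_errors
1   view       7    5072                 5065
2   view      18    5072                 5054
add column scaled = t['kbytes_minus_errors'] * 3:
  action  errors  kbytes  kbytes_minus_errors  scaled
1   view       7    5072                 5065   15195
2   view      18    5072                 5054   15162
Taking the sum of column 'scaled' gives 30357.

30357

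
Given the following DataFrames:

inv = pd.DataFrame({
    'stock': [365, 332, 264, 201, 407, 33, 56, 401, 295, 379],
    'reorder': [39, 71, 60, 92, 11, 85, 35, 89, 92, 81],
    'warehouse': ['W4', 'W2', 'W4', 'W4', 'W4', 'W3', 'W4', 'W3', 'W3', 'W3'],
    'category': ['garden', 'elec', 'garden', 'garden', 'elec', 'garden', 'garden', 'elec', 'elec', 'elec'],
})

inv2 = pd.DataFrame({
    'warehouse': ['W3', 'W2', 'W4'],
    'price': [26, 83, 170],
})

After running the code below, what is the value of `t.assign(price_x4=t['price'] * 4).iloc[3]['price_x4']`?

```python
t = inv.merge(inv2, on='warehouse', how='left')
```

680

merge on 'warehouse' (how='left') → 10 rows:
   stock  reorder warehouse category  price
0    365       39        W4   garden    170
1    332       71        W2     elec     83
2    264       60        W4   garden    170
3    201       92        W4   garden    170
4    407       11        W4     elec    170
5     33       85        W3   garden     26
6     56       35        W4   garden    170
7    401       89        W3     elec     26
8    295       92        W3     elec     26
9    379       81        W3     elec     26
add column price_x4 = t['price'] * 4:
   stock  reorder warehouse category  price  price_x4
0    365       39        W4   garden    170       680
1    332       71        W2     elec     83       332
2    264       60        W4   garden    170       680
3    201       92        W4   garden    170       680
4    407       11        W4     elec    170       680
5     33       85        W3   garden     26       104
6     56       35        W4   garden    170       680
7    401       89        W3     elec     26       104
8    295       92        W3     elec     26       104
9    379       81        W3     elec     26       104
Taking the value at position 3, column 'price_x4' gives 680.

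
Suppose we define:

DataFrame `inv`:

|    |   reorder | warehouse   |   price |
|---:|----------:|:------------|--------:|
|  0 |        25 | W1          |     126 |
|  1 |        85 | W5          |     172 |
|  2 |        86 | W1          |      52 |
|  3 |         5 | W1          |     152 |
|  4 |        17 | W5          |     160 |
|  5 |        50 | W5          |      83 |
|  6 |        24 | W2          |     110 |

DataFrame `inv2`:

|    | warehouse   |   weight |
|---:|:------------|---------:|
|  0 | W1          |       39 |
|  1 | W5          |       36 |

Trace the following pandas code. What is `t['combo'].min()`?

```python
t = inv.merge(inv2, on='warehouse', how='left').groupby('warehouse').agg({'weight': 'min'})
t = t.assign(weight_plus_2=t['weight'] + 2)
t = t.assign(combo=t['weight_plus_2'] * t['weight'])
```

1368.0

merge on 'warehouse' (how='left') → 7 rows:
   reorder warehouse  price  weight
0       25        W1    126    39.0
1       85        W5    172    36.0
2       86        W1     52    39.0
3        5        W1    152    39.0
4       17        W5    160    36.0
5       50        W5     83    36.0
6       24        W2    110     NaN
group by warehouse, min of weight:
           weight
warehouse        
W1           39.0
W2            NaN
W5           36.0
add column weight_plus_2 = t['weight'] + 2:
           weight  weight_plus_2
warehouse                       
W1           39.0           41.0
W2            NaN            NaN
W5           36.0           38.0
add column combo = t['weight_plus_2'] * t['weight']:
           weight  weight_plus_2   combo
warehouse                               
W1           39.0           41.0  1599.0
W2            NaN            NaN     NaN
W5           36.0           38.0  1368.0
Taking the min of column 'combo' gives 1368.0.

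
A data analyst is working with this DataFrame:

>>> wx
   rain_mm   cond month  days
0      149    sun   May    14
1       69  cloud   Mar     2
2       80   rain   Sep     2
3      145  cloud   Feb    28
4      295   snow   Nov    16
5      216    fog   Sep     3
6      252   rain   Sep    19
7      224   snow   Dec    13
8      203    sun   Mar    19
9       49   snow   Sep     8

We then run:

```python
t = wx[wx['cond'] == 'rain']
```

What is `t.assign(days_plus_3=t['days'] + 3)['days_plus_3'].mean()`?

filter rows where cond == 'rain':
   rain_mm  cond month  days
2       80  rain   Sep     2
6      252  rain   Sep    19
add column days_plus_3 = t['days'] + 3:
   rain_mm  cond month  days  days_plus_3
2       80  rain   Sep     2            5
6      252  rain   Sep    19           22

13.5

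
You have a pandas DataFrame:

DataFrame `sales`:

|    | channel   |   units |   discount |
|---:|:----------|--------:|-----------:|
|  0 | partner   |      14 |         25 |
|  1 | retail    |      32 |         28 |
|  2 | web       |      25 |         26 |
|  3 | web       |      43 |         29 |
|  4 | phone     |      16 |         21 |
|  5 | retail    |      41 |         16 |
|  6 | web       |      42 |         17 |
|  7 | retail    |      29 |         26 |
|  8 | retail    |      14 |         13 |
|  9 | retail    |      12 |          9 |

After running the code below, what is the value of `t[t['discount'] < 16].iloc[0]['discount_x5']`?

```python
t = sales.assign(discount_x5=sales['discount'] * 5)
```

add column discount_x5 = sales['discount'] * 5:
   channel  units  discount  discount_x5
0  partner     14        25          125
1   retail     32        28          140
2      web     25        26          130
3      web     43        29          145
4    phone     16        21          105
5   retail     41        16           80
6      web     42        17           85
7   retail     29        26          130
8   retail     14        13           65
9   retail     12         9           45
filter rows where discount < 16:
  channel  units  discount  discount_x5
8  retail     14        13           65
9  retail     12         9           45

65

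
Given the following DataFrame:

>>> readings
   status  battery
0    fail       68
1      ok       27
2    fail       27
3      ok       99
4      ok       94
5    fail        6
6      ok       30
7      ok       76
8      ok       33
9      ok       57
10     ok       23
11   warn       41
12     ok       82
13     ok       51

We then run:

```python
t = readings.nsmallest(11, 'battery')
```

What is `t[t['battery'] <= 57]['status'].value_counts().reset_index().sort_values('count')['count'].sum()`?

take 11 rows with smallest battery:
   status  battery
5    fail        6
10     ok       23
1      ok       27
2    fail       27
6      ok       30
8      ok       33
11   warn       41
13     ok       51
9      ok       57
0    fail       68
7      ok       76
filter rows where battery <= 57:
   status  battery
5    fail        6
10     ok       23
1      ok       27
2    fail       27
6      ok       30
8      ok       33
11   warn       41
13     ok       51
9      ok       57
value_counts of status:
status
ok      6
fail    2
warn    1
Name: count, dtype: int64
reset_index():
  status  count
0     ok      6
1   fail      2
2   warn      1
sort by count:
  status  count
2   warn      1
1   fail      2
0     ok      6

9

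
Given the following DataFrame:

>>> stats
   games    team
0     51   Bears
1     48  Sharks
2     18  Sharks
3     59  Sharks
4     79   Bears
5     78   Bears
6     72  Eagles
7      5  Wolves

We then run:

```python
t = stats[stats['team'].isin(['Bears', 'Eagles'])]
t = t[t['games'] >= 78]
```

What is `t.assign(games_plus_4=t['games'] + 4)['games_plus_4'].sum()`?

filter rows where team in ['Bears', 'Eagles']:
   games    team
0     51   Bears
4     79   Bears
5     78   Bears
6     72  Eagles
filter rows where games >= 78:
   games   team
4     79  Bears
5     78  Bears
add column games_plus_4 = t['games'] + 4:
   games   team  games_plus_4
4     79  Bears            83
5     78  Bears            82
The sum of column 'games_plus_4' is 165.

165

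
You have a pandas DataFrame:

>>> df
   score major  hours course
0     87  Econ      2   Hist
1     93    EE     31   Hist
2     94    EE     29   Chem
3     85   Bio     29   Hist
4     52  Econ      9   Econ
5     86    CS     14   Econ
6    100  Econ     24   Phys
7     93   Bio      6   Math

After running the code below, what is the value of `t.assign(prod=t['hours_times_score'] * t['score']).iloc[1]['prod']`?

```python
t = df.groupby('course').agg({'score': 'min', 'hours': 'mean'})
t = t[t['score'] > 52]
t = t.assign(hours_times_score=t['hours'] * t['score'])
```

group by course: min(score), mean(hours):
        score      hours
course                  
Chem       94  29.000000
Econ       52  11.500000
Hist       85  20.666667
Math       93   6.000000
Phys      100  24.000000
filter rows where score > 52:
        score      hours
course                  
Chem       94  29.000000
Hist       85  20.666667
Math       93   6.000000
Phys      100  24.000000
add column hours_times_score = t['hours'] * t['score']:
        score      hours  hours_times_score
course                                     
Chem       94  29.000000        2726.000000
Hist       85  20.666667        1756.666667
Math       93   6.000000         558.000000
Phys      100  24.000000        2400.000000
add column prod = t['hours_times_score'] * t['score']:
        score      hours  hours_times_score           prod
course                                                    
Chem       94  29.000000        2726.000000  256244.000000
Hist       85  20.666667        1756.666667  149316.666667
Math       93   6.000000         558.000000   51894.000000
Phys      100  24.000000        2400.000000  240000.000000
Then the value at position 1, column 'prod': 149316.666667

149316.666667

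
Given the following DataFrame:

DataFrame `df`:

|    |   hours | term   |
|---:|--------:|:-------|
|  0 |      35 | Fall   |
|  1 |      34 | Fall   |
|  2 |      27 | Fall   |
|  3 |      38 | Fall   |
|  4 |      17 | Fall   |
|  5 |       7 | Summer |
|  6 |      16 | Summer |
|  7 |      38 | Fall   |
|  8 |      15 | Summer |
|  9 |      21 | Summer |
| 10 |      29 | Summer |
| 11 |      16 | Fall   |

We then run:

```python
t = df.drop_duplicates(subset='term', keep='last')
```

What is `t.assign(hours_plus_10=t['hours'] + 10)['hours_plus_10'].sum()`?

65

drop duplicate term (keep=last):
    hours    term
10     29  Summer
11     16    Fall
add column hours_plus_10 = t['hours'] + 10:
    hours    term  hours_plus_10
10     29  Summer             39
11     16    Fall             26
Hence 65.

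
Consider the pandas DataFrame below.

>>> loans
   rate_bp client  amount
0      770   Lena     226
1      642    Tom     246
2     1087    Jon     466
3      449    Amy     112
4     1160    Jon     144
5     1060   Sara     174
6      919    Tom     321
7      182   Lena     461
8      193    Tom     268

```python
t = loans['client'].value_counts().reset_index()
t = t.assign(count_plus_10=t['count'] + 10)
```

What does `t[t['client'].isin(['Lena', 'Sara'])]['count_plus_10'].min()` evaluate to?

value_counts of client:
client
Tom     3
Lena    2
Jon     2
Amy     1
Sara    1
Name: count, dtype: int64
reset_index():
  client  count
0    Tom      3
1   Lena      2
2    Jon      2
3    Amy      1
4   Sara      1
add column count_plus_10 = t['count'] + 10:
  client  count  count_plus_10
0    Tom      3             13
1   Lena      2             12
2    Jon      2             12
3    Amy      1             11
4   Sara      1             11
filter rows where client in ['Lena', 'Sara']:
  client  count  count_plus_10
1   Lena      2             12
4   Sara      1             11

11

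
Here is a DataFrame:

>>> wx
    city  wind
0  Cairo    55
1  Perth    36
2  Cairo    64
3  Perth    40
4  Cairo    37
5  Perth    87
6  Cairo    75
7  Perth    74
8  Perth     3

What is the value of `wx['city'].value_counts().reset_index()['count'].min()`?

value_counts of city:
city
Perth    5
Cairo    4
Name: count, dtype: int64
reset_index():
    city  count
0  Perth      5
1  Cairo      4

4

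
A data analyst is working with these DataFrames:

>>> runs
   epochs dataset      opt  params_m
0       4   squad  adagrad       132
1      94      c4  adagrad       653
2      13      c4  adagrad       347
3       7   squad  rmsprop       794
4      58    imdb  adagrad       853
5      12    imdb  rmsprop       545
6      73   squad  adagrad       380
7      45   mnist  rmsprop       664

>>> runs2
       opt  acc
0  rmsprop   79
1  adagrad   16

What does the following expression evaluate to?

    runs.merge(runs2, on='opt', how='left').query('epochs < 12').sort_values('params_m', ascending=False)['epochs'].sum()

11

merge on 'opt' (how='left') → 8 rows:
   epochs dataset      opt  params_m  acc
0       4   squad  adagrad       132   16
1      94      c4  adagrad       653   16
2      13      c4  adagrad       347   16
3       7   squad  rmsprop       794   79
4      58    imdb  adagrad       853   16
5      12    imdb  rmsprop       545   79
6      73   squad  adagrad       380   16
7      45   mnist  rmsprop       664   79
filter rows where epochs < 12:
   epochs dataset      opt  params_m  acc
0       4   squad  adagrad       132   16
3       7   squad  rmsprop       794   79
sort by params_m descending:
   epochs dataset      opt  params_m  acc
3       7   squad  rmsprop       794   79
0       4   squad  adagrad       132   16
sum of column 'epochs' → 11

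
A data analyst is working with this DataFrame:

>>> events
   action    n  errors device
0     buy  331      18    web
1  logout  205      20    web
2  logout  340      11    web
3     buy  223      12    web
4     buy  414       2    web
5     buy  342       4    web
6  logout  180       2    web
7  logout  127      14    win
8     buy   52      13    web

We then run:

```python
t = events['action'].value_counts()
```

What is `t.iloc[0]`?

value_counts of action:
action
buy       5
logout    4
Name: count, dtype: int64
value at position 0 → 5

5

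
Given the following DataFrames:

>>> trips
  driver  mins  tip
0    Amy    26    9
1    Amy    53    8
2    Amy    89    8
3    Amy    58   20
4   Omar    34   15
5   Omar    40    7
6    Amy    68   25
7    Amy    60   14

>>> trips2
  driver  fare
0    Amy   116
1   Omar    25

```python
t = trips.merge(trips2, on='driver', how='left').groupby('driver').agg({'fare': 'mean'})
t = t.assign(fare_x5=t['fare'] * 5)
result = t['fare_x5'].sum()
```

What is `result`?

705.0

merge on 'driver' (how='left') → 8 rows:
  driver  mins  tip  fare
0    Amy    26    9   116
1    Amy    53    8   116
2    Amy    89    8   116
3    Amy    58   20   116
4   Omar    34   15    25
5   Omar    40    7    25
6    Amy    68   25   116
7    Amy    60   14   116
group by driver, mean of fare:
         fare
driver       
Amy     116.0
Omar     25.0
add column fare_x5 = t['fare'] * 5:
         fare  fare_x5
driver                
Amy     116.0    580.0
Omar     25.0    125.0
Then the sum of column 'fare_x5': 705.0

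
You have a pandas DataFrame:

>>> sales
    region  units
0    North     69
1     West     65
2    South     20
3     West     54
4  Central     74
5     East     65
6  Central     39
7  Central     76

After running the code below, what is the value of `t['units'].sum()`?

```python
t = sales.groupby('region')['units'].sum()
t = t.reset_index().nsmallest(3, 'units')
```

group by region, sum of units:
region
Central    189
East        65
North       69
South       20
West       119
Name: units, dtype: int64
reset_index():
    region  units
0  Central    189
1     East     65
2    North     69
3    South     20
4     West    119
take 3 rows with smallest units:
  region  units
3  South     20
1   East     65
2  North     69
Taking the sum of column 'units' gives 154.

154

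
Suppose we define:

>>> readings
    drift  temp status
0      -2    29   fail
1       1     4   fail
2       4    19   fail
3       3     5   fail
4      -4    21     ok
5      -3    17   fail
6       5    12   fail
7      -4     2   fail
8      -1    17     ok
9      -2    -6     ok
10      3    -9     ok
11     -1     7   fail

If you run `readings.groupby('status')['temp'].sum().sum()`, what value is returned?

118

group by status, sum of temp:
status
fail    95
ok      23
Name: temp, dtype: int64
Reading off the sum of the resulting series, we get 118.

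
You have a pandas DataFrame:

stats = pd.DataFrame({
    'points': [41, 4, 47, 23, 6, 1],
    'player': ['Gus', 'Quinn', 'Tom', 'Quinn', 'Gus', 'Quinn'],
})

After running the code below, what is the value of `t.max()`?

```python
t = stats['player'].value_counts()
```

value_counts of player:
player
Quinn    3
Gus      2
Tom      1
Name: count, dtype: int64

3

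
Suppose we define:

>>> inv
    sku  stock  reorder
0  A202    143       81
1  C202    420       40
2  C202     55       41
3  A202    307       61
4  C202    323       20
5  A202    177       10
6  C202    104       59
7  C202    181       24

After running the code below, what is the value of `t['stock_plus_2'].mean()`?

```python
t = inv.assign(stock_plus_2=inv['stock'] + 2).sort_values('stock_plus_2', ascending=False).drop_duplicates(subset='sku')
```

365.5

add column stock_plus_2 = inv['stock'] + 2:
    sku  stock  reorder  stock_plus_2
0  A202    143       81           145
1  C202    420       40           422
2  C202     55       41            57
3  A202    307       61           309
4  C202    323       20           325
5  A202    177       10           179
6  C202    104       59           106
7  C202    181       24           183
sort by stock_plus_2 descending:
    sku  stock  reorder  stock_plus_2
1  C202    420       40           422
4  C202    323       20           325
3  A202    307       61           309
7  C202    181       24           183
5  A202    177       10           179
0  A202    143       81           145
6  C202    104       59           106
2  C202     55       41            57
drop duplicate sku (keep=first):
    sku  stock  reorder  stock_plus_2
1  C202    420       40           422
3  A202    307       61           309
Finally, mean of column 'stock_plus_2' = 365.5.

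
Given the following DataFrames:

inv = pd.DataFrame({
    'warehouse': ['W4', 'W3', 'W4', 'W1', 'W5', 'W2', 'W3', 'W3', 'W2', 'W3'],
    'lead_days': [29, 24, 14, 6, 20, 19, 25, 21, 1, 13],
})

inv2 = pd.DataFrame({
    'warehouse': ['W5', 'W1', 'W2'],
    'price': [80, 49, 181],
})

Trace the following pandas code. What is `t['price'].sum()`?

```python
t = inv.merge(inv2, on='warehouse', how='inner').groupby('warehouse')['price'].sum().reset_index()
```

merge on 'warehouse' (how='inner') → 4 rows:
  warehouse  lead_days  price
0        W1          6     49
1        W5         20     80
2        W2         19    181
3        W2          1    181
group by warehouse, sum of price:
warehouse
W1     49
W2    362
W5     80
Name: price, dtype: int64
reset_index():
  warehouse  price
0        W1     49
1        W2    362
2        W5     80

491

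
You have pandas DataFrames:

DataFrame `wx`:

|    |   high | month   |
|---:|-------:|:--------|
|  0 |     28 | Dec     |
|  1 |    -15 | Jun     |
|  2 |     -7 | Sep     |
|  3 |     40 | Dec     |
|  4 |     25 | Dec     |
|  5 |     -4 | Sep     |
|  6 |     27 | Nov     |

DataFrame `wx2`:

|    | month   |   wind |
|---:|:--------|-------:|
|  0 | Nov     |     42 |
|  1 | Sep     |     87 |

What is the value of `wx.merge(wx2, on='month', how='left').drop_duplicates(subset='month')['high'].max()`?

28

merge on 'month' (how='left') → 7 rows:
   high month  wind
0    28   Dec   NaN
1   -15   Jun   NaN
2    -7   Sep  87.0
3    40   Dec   NaN
4    25   Dec   NaN
5    -4   Sep  87.0
6    27   Nov  42.0
drop duplicate month (keep=first):
   high month  wind
0    28   Dec   NaN
1   -15   Jun   NaN
2    -7   Sep  87.0
6    27   Nov  42.0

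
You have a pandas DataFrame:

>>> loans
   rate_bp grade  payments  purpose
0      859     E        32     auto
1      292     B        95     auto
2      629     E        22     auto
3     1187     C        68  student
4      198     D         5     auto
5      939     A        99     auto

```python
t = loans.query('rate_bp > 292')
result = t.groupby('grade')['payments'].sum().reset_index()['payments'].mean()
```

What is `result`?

73.6666666667

filter rows where rate_bp > 292:
   rate_bp grade  payments  purpose
0      859     E        32     auto
2      629     E        22     auto
3     1187     C        68  student
5      939     A        99     auto
group by grade, sum of payments:
grade
A    99
C    68
E    54
Name: payments, dtype: int64
reset_index():
  grade  payments
0     A        99
1     C        68
2     E        54
mean of column 'payments' → 73.6666666667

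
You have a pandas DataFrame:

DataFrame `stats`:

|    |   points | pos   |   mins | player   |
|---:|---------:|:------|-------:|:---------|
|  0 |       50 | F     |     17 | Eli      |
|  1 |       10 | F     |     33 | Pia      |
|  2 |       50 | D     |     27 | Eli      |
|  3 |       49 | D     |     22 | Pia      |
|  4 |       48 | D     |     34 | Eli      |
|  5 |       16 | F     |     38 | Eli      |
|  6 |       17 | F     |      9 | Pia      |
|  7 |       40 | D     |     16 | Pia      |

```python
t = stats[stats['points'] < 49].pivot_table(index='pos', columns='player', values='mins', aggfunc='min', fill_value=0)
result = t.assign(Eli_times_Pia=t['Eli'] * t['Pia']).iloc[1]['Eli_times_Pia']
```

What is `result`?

filter rows where points < 49:
   points pos  mins player
1      10   F    33    Pia
4      48   D    34    Eli
5      16   F    38    Eli
6      17   F     9    Pia
7      40   D    16    Pia
pivot: rows=pos, cols=player, min(mins):
player  Eli  Pia
pos             
D        34   16
F        38    9
add column Eli_times_Pia = t['Eli'] * t['Pia']:
player  Eli  Pia  Eli_times_Pia
pos                            
D        34   16            544
F        38    9            342
Hence 342.

342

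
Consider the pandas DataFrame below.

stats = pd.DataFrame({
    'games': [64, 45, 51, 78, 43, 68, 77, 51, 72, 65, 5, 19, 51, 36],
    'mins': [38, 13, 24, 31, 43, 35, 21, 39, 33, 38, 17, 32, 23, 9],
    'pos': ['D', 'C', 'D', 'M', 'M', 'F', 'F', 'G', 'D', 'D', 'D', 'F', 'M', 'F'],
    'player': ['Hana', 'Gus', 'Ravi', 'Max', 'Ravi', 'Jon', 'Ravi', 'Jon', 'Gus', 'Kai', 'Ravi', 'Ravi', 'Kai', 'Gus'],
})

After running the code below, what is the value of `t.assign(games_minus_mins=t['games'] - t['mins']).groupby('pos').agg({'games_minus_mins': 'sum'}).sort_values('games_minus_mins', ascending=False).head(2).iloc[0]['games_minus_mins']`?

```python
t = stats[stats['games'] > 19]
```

filter rows where games > 19:
    games  mins pos player
0      64    38   D   Hana
1      45    13   C    Gus
2      51    24   D   Ravi
3      78    31   M    Max
4      43    43   M   Ravi
5      68    35   F    Jon
6      77    21   F   Ravi
7      51    39   G    Jon
8      72    33   D    Gus
9      65    38   D    Kai
12     51    23   M    Kai
13     36     9   F    Gus
add column games_minus_mins = t['games'] - t['mins']:
    games  mins pos player  games_minus_mins
0      64    38   D   Hana                26
1      45    13   C    Gus                32
2      51    24   D   Ravi                27
3      78    31   M    Max                47
4      43    43   M   Ravi                 0
5      68    35   F    Jon                33
6      77    21   F   Ravi                56
7      51    39   G    Jon                12
8      72    33   D    Gus                39
9      65    38   D    Kai                27
12     51    23   M    Kai                28
13     36     9   F    Gus                27
group by pos, sum of games_minus_mins:
     games_minus_mins
pos                  
C                  32
D                 119
F                 116
G                  12
M                  75
sort by games_minus_mins descending:
     games_minus_mins
pos                  
D                 119
F                 116
M                  75
C                  32
G                  12
take first 2 rows:
     games_minus_mins
pos                  
D                 119
F                 116

119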